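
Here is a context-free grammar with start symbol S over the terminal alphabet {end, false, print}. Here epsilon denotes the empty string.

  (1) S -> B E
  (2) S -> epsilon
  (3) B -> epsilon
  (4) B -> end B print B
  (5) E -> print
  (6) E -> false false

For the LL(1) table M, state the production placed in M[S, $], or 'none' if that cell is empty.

FIRST(B) = {epsilon, end}
FIRST(E) = {false, print}
FIRST(S) = {epsilon, end, false, print}  (via B E)
FOLLOW(S) includes $ since S is the start symbol.
FOLLOW(S): S appears on no right-hand side. Thus FOLLOW(S) = {$}.
For S -> B E: FIRST(B E) = {end, false, print}, so it goes in M[S, t] for t ∈ {end, false, print}.
For S -> epsilon: FIRST(epsilon) = {epsilon}, so it goes in M[S, t] for t ∈ {}; since epsilon ∈ FIRST, also for every t ∈ FOLLOW(S) = {$}.

S -> epsilon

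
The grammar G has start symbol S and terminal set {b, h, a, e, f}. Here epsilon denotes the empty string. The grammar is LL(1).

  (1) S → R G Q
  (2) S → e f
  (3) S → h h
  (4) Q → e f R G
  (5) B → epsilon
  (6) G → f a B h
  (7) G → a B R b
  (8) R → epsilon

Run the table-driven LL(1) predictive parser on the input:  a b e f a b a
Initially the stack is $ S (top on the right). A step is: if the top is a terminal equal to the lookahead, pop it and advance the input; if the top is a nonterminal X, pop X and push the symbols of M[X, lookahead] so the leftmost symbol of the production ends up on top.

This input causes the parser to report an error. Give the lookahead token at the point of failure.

      Stack        Input            Action
   1  $ S          a b e f a b a $  expand S → R G Q
   2  $ Q G R      a b e f a b a $  expand R → epsilon
   3  $ Q G        a b e f a b a $  expand G → a B R b
   4  $ Q b R B a  a b e f a b a $  match a
   5  $ Q b R B    b e f a b a $    expand B → epsilon
   6  $ Q b R      b e f a b a $    expand R → epsilon
   7  $ Q b        b e f a b a $    match b
   8  $ Q          e f a b a $      expand Q → e f R G
   9  $ G R f e    e f a b a $      match e
  10  $ G R f      f a b a $        match f
  11  $ G R        a b a $          expand R → epsilon
  12  $ G          a b a $          expand G → a B R b
  13  $ b R B a    a b a $          match a
  14  $ b R B      b a $            expand B → epsilon
  15  $ b R        b a $            expand R → epsilon
  16  $ b          b a $            match b
  17  $            a $              error: stack empty but input remains

a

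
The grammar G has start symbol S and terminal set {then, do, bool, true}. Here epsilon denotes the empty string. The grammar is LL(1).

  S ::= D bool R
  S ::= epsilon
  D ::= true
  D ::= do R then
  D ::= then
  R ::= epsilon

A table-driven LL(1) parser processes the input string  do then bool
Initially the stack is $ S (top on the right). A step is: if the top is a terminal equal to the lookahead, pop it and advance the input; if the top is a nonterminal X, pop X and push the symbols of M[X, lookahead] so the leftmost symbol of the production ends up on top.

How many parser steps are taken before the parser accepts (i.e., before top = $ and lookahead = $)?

7

     Stack               Input           Action
  1  $ S                 do then bool $  expand S ::= D bool R
  2  $ R bool D          do then bool $  expand D ::= do R then
  3  $ R bool then R do  do then bool $  match do
  4  $ R bool then R     then bool $     expand R ::= epsilon
  5  $ R bool then       then bool $     match then
  6  $ R bool            bool $          match bool
  7  $ R                 $               expand R ::= epsilon
Accept reached after 7 steps.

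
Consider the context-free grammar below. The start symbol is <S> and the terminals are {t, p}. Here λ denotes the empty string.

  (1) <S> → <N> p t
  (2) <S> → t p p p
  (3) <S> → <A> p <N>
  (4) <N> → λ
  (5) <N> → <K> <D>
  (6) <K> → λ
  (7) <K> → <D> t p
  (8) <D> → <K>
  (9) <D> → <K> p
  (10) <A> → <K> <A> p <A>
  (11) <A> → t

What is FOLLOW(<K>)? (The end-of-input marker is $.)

{$, p, t}

FIRST(<S>) = {p, t}  (via <N> p t, <A> p <N>)
FIRST(<N>) = {λ, p, t}  (via <K> <D>)
FIRST(<K>) = {λ, p, t}  (via <D> t p)
FIRST(<D>) = {λ, p, t}  (via <K>, <K> p)
FIRST(<A>) = {p, t}  (via <K> <A> p <A>)
FOLLOW(<S>) includes $ since <S> is the start symbol.
FOLLOW(<S>): <S> appears on no right-hand side. Thus FOLLOW(<S>) = {$}.
FOLLOW(<N>): in <S>→<N> p t, <N> is followed by p t with FIRST {p}; in <S>→<A> p <N>, the suffix after <N> is empty, so FOLLOW(<N>) ⊇ FOLLOW(<S>) = {$}. Thus FOLLOW(<N>) = {$, p}.
FOLLOW(<D>): in <N>→<K> <D>, the suffix after <D> is empty, so FOLLOW(<D>) ⊇ FOLLOW(<N>) = {$, p}; in <K>→<D> t p, <D> is followed by t p with FIRST {t}. Thus FOLLOW(<D>) = {$, p, t}.
FOLLOW(<K>): in <N>→<K> <D>, <K> is followed by <D> with FIRST {λ, p, t}; in <N>→<K> <D>, the suffix after <K> is nullable, so FOLLOW(<K>) ⊇ FOLLOW(<N>) = {$, p}; in <D>→<K>, the suffix after <K> is empty, so FOLLOW(<K>) ⊇ FOLLOW(<D>) = {$, p, t}; in <D>→<K> p, <K> is followed by p with FIRST {p}; in <A>→<K> <A> p <A>, <K> is followed by <A> p <A> with FIRST {p, t}. Thus FOLLOW(<K>) = {$, p, t}.
FOLLOW(<A>): in <S>→<A> p <N>, <A> is followed by p <N> with FIRST {p}; in <A>→<K> <A> p <A> (occurrence 1), <A> is followed by p <A> with FIRST {p}; in <A>→<K> <A> p <A> (occurrence 2), the suffix after <A> is empty (adds nothing new). Thus FOLLOW(<A>) = {p}.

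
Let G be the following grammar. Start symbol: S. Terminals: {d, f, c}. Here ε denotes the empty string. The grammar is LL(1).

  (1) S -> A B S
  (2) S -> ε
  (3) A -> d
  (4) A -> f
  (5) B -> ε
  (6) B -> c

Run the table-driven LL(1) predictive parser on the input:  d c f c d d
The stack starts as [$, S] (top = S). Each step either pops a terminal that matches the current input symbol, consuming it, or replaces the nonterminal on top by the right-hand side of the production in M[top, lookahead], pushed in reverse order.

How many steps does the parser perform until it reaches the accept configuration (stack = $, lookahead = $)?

step 1: stack=$ S  input=d c f c d d $  — expand S -> A B S
step 2: stack=$ S B A  input=d c f c d d $  — expand A -> d
step 3: stack=$ S B d  input=d c f c d d $  — match d
step 4: stack=$ S B  input=c f c d d $  — expand B -> c
step 5: stack=$ S c  input=c f c d d $  — match c
step 6: stack=$ S  input=f c d d $  — expand S -> A B S
step 7: stack=$ S B A  input=f c d d $  — expand A -> f
step 8: stack=$ S B f  input=f c d d $  — match f
step 9: stack=$ S B  input=c d d $  — expand B -> c
step 10: stack=$ S c  input=c d d $  — match c
step 11: stack=$ S  input=d d $  — expand S -> A B S
step 12: stack=$ S B A  input=d d $  — expand A -> d
step 13: stack=$ S B d  input=d d $  — match d
step 14: stack=$ S B  input=d $  — expand B -> ε
step 15: stack=$ S  input=d $  — expand S -> A B S
step 16: stack=$ S B A  input=d $  — expand A -> d
step 17: stack=$ S B d  input=d $  — match d
step 18: stack=$ S B  input=$  — expand B -> ε
step 19: stack=$ S  input=$  — expand S -> ε
Accept reached after 19 steps.

19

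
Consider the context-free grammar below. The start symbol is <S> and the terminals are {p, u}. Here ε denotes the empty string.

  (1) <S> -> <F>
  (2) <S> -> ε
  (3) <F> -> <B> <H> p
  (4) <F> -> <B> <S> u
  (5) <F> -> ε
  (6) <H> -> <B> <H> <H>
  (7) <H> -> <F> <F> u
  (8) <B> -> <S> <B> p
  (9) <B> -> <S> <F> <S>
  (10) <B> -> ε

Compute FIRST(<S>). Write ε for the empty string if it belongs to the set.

{ε, p, u}

FIRST(<S>) = {ε, p, u}  (via <F>)
FIRST(<F>) = {ε, p, u}  (via <B> <H> p, <B> <S> u)
FIRST(<B>) = {ε, p, u}  (via <S> <B> p, <S> <F> <S>)
FIRST(<H>) = {p, u}  (via <B> <H> <H>, <F> <F> u)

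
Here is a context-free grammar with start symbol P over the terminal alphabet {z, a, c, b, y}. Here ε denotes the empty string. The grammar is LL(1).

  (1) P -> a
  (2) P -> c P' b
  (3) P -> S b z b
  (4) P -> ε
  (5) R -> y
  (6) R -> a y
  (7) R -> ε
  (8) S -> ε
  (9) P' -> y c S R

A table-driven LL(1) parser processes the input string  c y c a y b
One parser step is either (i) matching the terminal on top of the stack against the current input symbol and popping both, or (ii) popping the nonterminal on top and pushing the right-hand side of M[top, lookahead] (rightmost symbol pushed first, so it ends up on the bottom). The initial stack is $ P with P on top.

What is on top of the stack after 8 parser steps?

y

     Stack        Input          Action
  1  $ P          c y c a y b $  expand P -> c P' b
  2  $ b P' c     c y c a y b $  match c
  3  $ b P'       y c a y b $    expand P' -> y c S R
  4  $ b R S c y  y c a y b $    match y
  5  $ b R S c    c a y b $      match c
  6  $ b R S      a y b $        expand S -> ε
  7  $ b R        a y b $        expand R -> a y
  8  $ b y a      a y b $        match a
Stack after step 8: $ b y (top = y).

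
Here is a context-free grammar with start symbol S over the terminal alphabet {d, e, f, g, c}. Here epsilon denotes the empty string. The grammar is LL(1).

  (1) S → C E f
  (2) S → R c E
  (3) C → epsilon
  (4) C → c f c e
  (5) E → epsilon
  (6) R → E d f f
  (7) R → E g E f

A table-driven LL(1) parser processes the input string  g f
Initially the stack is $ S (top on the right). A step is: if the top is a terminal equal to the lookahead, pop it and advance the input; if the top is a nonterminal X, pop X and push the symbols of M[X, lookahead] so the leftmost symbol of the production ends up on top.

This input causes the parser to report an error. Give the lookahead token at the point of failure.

step 1: stack=$ S  input=g f $  — expand S → R c E
step 2: stack=$ E c R  input=g f $  — expand R → E g E f
step 3: stack=$ E c f E g E  input=g f $  — expand E → epsilon
step 4: stack=$ E c f E g  input=g f $  — match g
step 5: stack=$ E c f E  input=f $  — expand E → epsilon
step 6: stack=$ E c f  input=f $  — match f
step 7: stack=$ E c  input=$  — error: top is terminal c but lookahead is $

$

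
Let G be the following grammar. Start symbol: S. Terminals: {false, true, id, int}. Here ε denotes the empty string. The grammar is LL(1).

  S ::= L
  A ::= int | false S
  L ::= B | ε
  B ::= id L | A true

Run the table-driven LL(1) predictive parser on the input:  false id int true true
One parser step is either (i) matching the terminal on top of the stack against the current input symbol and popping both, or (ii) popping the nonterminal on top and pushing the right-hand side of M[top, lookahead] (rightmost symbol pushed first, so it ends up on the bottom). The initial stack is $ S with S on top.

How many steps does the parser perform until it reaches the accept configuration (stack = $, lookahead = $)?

15

      Stack            Input                     Action
   1  $ S              false id int true true $  expand S ::= L
   2  $ L              false id int true true $  expand L ::= B
   3  $ B              false id int true true $  expand B ::= A true
   4  $ true A         false id int true true $  expand A ::= false S
   5  $ true S false   false id int true true $  match false
   6  $ true S         id int true true $        expand S ::= L
   7  $ true L         id int true true $        expand L ::= B
   8  $ true B         id int true true $        expand B ::= id L
   9  $ true L id      id int true true $        match id
  10  $ true L         int true true $           expand L ::= B
  11  $ true B         int true true $           expand B ::= A true
  12  $ true true A    int true true $           expand A ::= int
  13  $ true true int  int true true $           match int
  14  $ true true      true true $               match true
  15  $ true           true $                    match true
Accept reached after 15 steps.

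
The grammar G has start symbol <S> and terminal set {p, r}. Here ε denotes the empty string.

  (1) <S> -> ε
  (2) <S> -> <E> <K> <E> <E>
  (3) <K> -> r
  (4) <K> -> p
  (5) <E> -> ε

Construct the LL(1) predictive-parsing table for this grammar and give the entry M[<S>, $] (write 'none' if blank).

<S> -> ε

FIRST(<K>): from <K>->r we get {r}; from <K>->p we get {p}. So FIRST(<K>) = {p, r}.
FIRST(<E>): from <E>->ε we get {ε}. So FIRST(<E>) = {ε}.
FIRST(<S>): from <S>->ε we get {ε}; from <S>-><E> <K> <E> <E> we get {p, r}. So FIRST(<S>) = {ε, p, r}.
FOLLOW(<S>) includes $ since <S> is the start symbol.
FOLLOW(<S>): <S> appears on no right-hand side. Thus FOLLOW(<S>) = {$}.
For <S> -> ε: FIRST(ε) = {ε}, so it goes in M[<S>, t] for t ∈ {}; since ε ∈ FIRST, also for every t ∈ FOLLOW(<S>) = {$}.
For <S> -> <E> <K> <E> <E>: FIRST(<E> <K> <E> <E>) = {p, r}, so it goes in M[<S>, t] for t ∈ {p, r}.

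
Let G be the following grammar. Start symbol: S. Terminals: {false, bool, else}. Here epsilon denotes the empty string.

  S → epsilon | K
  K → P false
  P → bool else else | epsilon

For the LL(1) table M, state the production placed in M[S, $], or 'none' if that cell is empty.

S → epsilon

FIRST(P) = {epsilon, bool}
FIRST(K) = {bool, false}  (via P false)
FIRST(S) = {epsilon, bool, false}  (via K)
FOLLOW(S) includes $ since S is the start symbol.
FOLLOW(S): S appears on no right-hand side. Thus FOLLOW(S) = {$}.
For S → epsilon: FIRST(epsilon) = {epsilon}, so it goes in M[S, t] for t ∈ {}; since epsilon ∈ FIRST, also for every t ∈ FOLLOW(S) = {$}.
For S → K: FIRST(K) = {bool, false}, so it goes in M[S, t] for t ∈ {bool, false}.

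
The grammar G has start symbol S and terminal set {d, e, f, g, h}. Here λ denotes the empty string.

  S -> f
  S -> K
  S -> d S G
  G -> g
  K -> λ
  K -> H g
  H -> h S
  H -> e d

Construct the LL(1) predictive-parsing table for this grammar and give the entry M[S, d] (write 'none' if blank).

S -> d S G

FIRST(G) = {g}
FIRST(H) = {e, h}
FIRST(K) = {λ, e, h}  (via H g)
FIRST(S) = {λ, d, e, f, h}  (via K)
FOLLOW(S) includes $ since S is the start symbol.
FOLLOW(H): in K->H g, H is followed by g with FIRST {g}. Thus FOLLOW(H) = {g}.
FOLLOW(S): in S->d S G, S is followed by G with FIRST {g}; in H->h S, the suffix after S is empty, so FOLLOW(S) ⊇ FOLLOW(H) = {g}. Thus FOLLOW(S) = {$, g}.
For S -> f: FIRST(f) = {f}, so it goes in M[S, t] for t ∈ {f}.
For S -> K: FIRST(K) = {λ, e, h}, so it goes in M[S, t] for t ∈ {e, h}; since λ ∈ FIRST, also for every t ∈ FOLLOW(S) = {$, g}.
For S -> d S G: FIRST(d S G) = {d}, so it goes in M[S, t] for t ∈ {d}.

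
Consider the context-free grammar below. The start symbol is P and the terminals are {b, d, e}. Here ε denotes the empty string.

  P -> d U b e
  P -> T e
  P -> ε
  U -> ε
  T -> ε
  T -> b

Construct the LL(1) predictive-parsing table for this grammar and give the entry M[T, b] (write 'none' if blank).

T -> b

FIRST(U) = {ε}
FIRST(T) = {ε, b}
FIRST(P) = {ε, b, d, e}  (via T e)
FOLLOW(P) includes $ since P is the start symbol.
FOLLOW(T): in P->T e, T is followed by e with FIRST {e}. Thus FOLLOW(T) = {e}.
For T -> ε: FIRST(ε) = {ε}, so it goes in M[T, t] for t ∈ {}; since ε ∈ FIRST, also for every t ∈ FOLLOW(T) = {e}.
For T -> b: FIRST(b) = {b}, so it goes in M[T, t] for t ∈ {b}.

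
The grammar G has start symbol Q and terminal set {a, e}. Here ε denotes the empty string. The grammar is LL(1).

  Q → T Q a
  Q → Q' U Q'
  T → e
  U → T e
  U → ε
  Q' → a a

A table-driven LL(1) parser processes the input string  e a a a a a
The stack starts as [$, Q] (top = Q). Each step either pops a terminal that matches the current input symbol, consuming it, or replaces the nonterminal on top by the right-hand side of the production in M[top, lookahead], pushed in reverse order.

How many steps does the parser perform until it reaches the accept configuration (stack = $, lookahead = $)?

      Stack         Input          Action
   1  $ Q           e a a a a a $  expand Q → T Q a
   2  $ a Q T       e a a a a a $  expand T → e
   3  $ a Q e       e a a a a a $  match e
   4  $ a Q         a a a a a $    expand Q → Q' U Q'
   5  $ a Q' U Q'   a a a a a $    expand Q' → a a
   6  $ a Q' U a a  a a a a a $    match a
   7  $ a Q' U a    a a a a $      match a
   8  $ a Q' U      a a a $        expand U → ε
   9  $ a Q'        a a a $        expand Q' → a a
  10  $ a a a       a a a $        match a
  11  $ a a         a a $          match a
  12  $ a           a $            match a
Accept reached after 12 steps.

12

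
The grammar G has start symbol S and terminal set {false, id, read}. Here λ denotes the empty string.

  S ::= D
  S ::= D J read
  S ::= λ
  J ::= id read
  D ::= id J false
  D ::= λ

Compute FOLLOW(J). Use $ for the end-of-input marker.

FIRST(J) = {id}
FIRST(D) = {λ, id}
FIRST(S) = {λ, id}  (via D, D J read)
FOLLOW(S) includes $ since S is the start symbol.
FOLLOW(S): S appears on no right-hand side. Thus FOLLOW(S) = {$}.
FOLLOW(J): in S::=D J read, J is followed by read with FIRST {read}; in D::=id J false, J is followed by false with FIRST {false}. Thus FOLLOW(J) = {false, read}.
FOLLOW(D): in S::=D, the suffix after D is empty, so FOLLOW(D) ⊇ FOLLOW(S) = {$}; in S::=D J read, D is followed by J read with FIRST {id}. Thus FOLLOW(D) = {$, id}.

{false, read}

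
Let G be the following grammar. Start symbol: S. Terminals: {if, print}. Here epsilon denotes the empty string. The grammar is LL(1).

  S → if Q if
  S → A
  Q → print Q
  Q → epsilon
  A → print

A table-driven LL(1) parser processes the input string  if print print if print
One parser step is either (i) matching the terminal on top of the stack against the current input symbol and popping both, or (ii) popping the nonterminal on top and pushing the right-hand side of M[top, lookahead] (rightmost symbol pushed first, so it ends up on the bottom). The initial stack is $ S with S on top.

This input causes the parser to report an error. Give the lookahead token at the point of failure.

     Stack         Input                      Action
  1  $ S           if print print if print $  expand S → if Q if
  2  $ if Q if     if print print if print $  match if
  3  $ if Q        print print if print $     expand Q → print Q
  4  $ if Q print  print print if print $     match print
  5  $ if Q        print if print $           expand Q → print Q
  6  $ if Q print  print if print $           match print
  7  $ if Q        if print $                 expand Q → epsilon
  8  $ if          if print $                 match if
  9  $             print $                    error: stack empty but input remains

print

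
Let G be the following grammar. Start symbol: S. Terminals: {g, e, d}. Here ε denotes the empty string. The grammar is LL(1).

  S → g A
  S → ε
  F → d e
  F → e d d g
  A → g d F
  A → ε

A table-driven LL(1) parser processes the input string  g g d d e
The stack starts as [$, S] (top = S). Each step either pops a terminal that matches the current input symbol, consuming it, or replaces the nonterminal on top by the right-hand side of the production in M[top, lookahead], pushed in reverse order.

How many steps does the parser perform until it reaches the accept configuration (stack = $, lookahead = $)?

8

     Stack    Input        Action
  1  $ S      g g d d e $  expand S → g A
  2  $ A g    g g d d e $  match g
  3  $ A      g d d e $    expand A → g d F
  4  $ F d g  g d d e $    match g
  5  $ F d    d d e $      match d
  6  $ F      d e $        expand F → d e
  7  $ e d    d e $        match d
  8  $ e      e $          match e
Accept reached after 8 steps.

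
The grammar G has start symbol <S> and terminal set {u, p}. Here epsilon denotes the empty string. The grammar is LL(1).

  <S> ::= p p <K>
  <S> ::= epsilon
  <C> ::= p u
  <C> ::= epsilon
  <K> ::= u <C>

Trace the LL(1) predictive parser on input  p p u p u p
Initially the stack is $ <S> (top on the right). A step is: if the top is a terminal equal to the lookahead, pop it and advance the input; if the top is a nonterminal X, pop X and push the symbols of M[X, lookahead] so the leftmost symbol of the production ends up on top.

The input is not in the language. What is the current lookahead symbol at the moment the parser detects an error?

p

step 1: stack=$ <S>  input=p p u p u p $  — expand <S> ::= p p <K>
step 2: stack=$ <K> p p  input=p p u p u p $  — match p
step 3: stack=$ <K> p  input=p u p u p $  — match p
step 4: stack=$ <K>  input=u p u p $  — expand <K> ::= u <C>
step 5: stack=$ <C> u  input=u p u p $  — match u
step 6: stack=$ <C>  input=p u p $  — expand <C> ::= p u
step 7: stack=$ u p  input=p u p $  — match p
step 8: stack=$ u  input=u p $  — match u
step 9: stack=$  input=p $  — error: stack empty but input remains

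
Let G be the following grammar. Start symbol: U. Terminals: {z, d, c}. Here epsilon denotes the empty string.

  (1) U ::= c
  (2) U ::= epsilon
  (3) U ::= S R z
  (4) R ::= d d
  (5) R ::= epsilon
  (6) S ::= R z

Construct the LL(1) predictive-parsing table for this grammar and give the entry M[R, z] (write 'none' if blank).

R ::= epsilon

FIRST(R): from R::=d d we get {d}; from R::=epsilon we get {epsilon}. So FIRST(R) = {epsilon, d}.
FIRST(S): from S::=R z we get {d, z}. So FIRST(S) = {d, z}.
FIRST(U): from U::=c we get {c}; from U::=epsilon we get {epsilon}; from U::=S R z we get {d, z}. So FIRST(U) = {epsilon, c, d, z}.
FOLLOW(U) includes $ since U is the start symbol.
FOLLOW(R): in U::=S R z, R is followed by z with FIRST {z}; in S::=R z, R is followed by z with FIRST {z}. Thus FOLLOW(R) = {z}.
For R ::= d d: FIRST(d d) = {d}, so it goes in M[R, t] for t ∈ {d}.
For R ::= epsilon: FIRST(epsilon) = {epsilon}, so it goes in M[R, t] for t ∈ {}; since epsilon ∈ FIRST, also for every t ∈ FOLLOW(R) = {z}.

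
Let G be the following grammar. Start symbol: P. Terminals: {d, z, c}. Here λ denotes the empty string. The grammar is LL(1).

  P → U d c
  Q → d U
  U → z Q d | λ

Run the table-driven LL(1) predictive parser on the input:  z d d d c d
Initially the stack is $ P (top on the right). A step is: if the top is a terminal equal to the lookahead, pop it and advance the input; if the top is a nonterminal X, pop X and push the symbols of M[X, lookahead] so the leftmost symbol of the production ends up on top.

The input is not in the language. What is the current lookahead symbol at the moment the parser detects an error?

d

      Stack        Input          Action
   1  $ P          z d d d c d $  expand P → U d c
   2  $ c d U      z d d d c d $  expand U → z Q d
   3  $ c d d Q z  z d d d c d $  match z
   4  $ c d d Q    d d d c d $    expand Q → d U
   5  $ c d d U d  d d d c d $    match d
   6  $ c d d U    d d c d $      expand U → λ
   7  $ c d d      d d c d $      match d
   8  $ c d        d c d $        match d
   9  $ c          c d $          match c
  10  $            d $            error: stack empty but input remains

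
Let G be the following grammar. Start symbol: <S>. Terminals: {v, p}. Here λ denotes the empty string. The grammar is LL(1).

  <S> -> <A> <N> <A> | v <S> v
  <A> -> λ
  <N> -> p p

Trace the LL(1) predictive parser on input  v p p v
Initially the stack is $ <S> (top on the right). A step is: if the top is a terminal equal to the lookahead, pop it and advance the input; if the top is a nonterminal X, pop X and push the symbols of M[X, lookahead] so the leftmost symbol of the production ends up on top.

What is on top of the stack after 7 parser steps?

step 1: stack=$ <S>  input=v p p v $  — expand <S> -> v <S> v
step 2: stack=$ v <S> v  input=v p p v $  — match v
step 3: stack=$ v <S>  input=p p v $  — expand <S> -> <A> <N> <A>
step 4: stack=$ v <A> <N> <A>  input=p p v $  — expand <A> -> λ
step 5: stack=$ v <A> <N>  input=p p v $  — expand <N> -> p p
step 6: stack=$ v <A> p p  input=p p v $  — match p
step 7: stack=$ v <A> p  input=p v $  — match p
Stack after step 7: $ v <A> (top = <A>).

<A>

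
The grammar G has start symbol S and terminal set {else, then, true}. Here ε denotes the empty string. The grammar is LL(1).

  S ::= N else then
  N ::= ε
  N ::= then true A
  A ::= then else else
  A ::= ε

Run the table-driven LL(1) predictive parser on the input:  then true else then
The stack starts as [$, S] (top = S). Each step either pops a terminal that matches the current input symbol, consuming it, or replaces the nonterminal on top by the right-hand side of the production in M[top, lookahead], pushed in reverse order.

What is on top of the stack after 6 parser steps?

     Stack                    Input                  Action
  1  $ S                      then true else then $  expand S ::= N else then
  2  $ then else N            then true else then $  expand N ::= then true A
  3  $ then else A true then  then true else then $  match then
  4  $ then else A true       true else then $       match true
  5  $ then else A            else then $            expand A ::= ε
  6  $ then else              else then $            match else
Stack after step 6: $ then (top = then).

then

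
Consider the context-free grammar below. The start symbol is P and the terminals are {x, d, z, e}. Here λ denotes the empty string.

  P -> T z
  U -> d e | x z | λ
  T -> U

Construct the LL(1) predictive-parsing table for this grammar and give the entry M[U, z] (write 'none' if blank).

FIRST(U) = {λ, d, x}
FIRST(T) = {λ, d, x}  (via U)
FIRST(P) = {d, x, z}  (via T z)
FOLLOW(P) includes $ since P is the start symbol.
FOLLOW(T): in P->T z, T is followed by z with FIRST {z}. Thus FOLLOW(T) = {z}.
FOLLOW(U): in T->U, the suffix after U is empty, so FOLLOW(U) ⊇ FOLLOW(T) = {z}. Thus FOLLOW(U) = {z}.
For U -> d e: FIRST(d e) = {d}, so it goes in M[U, t] for t ∈ {d}.
For U -> x z: FIRST(x z) = {x}, so it goes in M[U, t] for t ∈ {x}.
For U -> λ: FIRST(λ) = {λ}, so it goes in M[U, t] for t ∈ {}; since λ ∈ FIRST, also for every t ∈ FOLLOW(U) = {z}.

U -> λ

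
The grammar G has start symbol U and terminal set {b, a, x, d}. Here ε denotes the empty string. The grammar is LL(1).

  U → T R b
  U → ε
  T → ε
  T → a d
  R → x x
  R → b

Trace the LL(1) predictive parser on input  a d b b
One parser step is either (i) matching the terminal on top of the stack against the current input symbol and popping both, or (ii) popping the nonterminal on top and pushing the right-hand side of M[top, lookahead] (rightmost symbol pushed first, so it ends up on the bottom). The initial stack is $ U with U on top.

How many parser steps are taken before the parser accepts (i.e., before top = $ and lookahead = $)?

7

     Stack      Input      Action
  1  $ U        a d b b $  expand U → T R b
  2  $ b R T    a d b b $  expand T → a d
  3  $ b R d a  a d b b $  match a
  4  $ b R d    d b b $    match d
  5  $ b R      b b $      expand R → b
  6  $ b b      b b $      match b
  7  $ b        b $        match b
Accept reached after 7 steps.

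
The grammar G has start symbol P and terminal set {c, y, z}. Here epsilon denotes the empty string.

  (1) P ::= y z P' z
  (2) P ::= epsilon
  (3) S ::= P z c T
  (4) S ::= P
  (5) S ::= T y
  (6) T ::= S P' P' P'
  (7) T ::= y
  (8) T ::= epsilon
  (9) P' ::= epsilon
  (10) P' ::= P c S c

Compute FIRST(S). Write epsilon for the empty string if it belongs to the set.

FIRST(P) = {epsilon, y}
FIRST(P') = {epsilon, c, y}  (via P c S c)
FIRST(S) = {epsilon, c, y, z}  (via P z c T, P, T y)
FIRST(T) = {epsilon, c, y, z}  (via S P' P' P')

{epsilon, c, y, z}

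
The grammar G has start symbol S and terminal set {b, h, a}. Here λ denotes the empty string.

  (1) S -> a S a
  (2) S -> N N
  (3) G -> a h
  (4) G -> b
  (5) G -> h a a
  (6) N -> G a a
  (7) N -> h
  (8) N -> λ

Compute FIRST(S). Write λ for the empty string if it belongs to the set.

{λ, a, b, h}

FIRST(G): from G->a h we get {a}; from G->b we get {b}; from G->h a a we get {h}. So FIRST(G) = {a, b, h}.
FIRST(N): from N->G a a we get {a, b, h}; from N->h we get {h}; from N->λ we get {λ}. So FIRST(N) = {λ, a, b, h}.
FIRST(S): from S->a S a we get {a}; from S->N N we get {λ, a, b, h}. So FIRST(S) = {λ, a, b, h}.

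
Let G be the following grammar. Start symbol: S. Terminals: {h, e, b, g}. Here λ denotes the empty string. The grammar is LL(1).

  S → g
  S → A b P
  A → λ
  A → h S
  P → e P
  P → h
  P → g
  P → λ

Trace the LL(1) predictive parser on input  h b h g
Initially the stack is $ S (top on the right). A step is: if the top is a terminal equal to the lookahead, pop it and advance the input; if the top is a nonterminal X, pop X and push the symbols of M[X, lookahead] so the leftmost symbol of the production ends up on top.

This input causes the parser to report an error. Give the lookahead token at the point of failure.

     Stack        Input      Action
  1  $ S          h b h g $  expand S → A b P
  2  $ P b A      h b h g $  expand A → h S
  3  $ P b S h    h b h g $  match h
  4  $ P b S      b h g $    expand S → A b P
  5  $ P b P b A  b h g $    expand A → λ
  6  $ P b P b    b h g $    match b
  7  $ P b P      h g $      expand P → h
  8  $ P b h      h g $      match h
  9  $ P b        g $        error: top is terminal b but lookahead is g

g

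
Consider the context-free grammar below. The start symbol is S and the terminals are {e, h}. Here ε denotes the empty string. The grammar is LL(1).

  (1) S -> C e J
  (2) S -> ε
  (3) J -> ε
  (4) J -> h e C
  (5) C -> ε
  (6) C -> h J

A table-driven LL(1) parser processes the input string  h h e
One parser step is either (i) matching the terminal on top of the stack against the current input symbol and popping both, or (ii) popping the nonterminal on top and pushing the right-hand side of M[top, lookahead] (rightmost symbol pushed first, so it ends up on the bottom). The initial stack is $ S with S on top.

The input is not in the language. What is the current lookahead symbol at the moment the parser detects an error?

$

     Stack        Input    Action
  1  $ S          h h e $  expand S -> C e J
  2  $ J e C      h h e $  expand C -> h J
  3  $ J e J h    h h e $  match h
  4  $ J e J      h e $    expand J -> h e C
  5  $ J e C e h  h e $    match h
  6  $ J e C e    e $      match e
  7  $ J e C      $        expand C -> ε
  8  $ J e        $        error: top is terminal e but lookahead is $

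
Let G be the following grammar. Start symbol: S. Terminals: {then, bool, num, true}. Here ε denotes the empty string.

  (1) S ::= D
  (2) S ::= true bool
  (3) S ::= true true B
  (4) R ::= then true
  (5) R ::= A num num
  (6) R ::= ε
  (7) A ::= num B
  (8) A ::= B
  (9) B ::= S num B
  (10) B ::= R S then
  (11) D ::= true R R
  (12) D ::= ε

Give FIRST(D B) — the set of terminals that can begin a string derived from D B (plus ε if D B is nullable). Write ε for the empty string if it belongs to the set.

FIRST(D): from D::=true R R we get {true}; from D::=ε we get {ε}. So FIRST(D) = {ε, true}.
FIRST(S): from S::=D we get {ε, true}; from S::=true bool we get {true}; from S::=true true B we get {true}. So FIRST(S) = {ε, true}.
FIRST(R): from R::=then true we get {then}; from R::=A num num we get {num, then, true}; from R::=ε we get {ε}. So FIRST(R) = {ε, num, then, true}.
FIRST(B): from B::=S num B we get {num, true}; from B::=R S then we get {num, then, true}. So FIRST(B) = {num, then, true}.
FIRST(A): from A::=num B we get {num}; from A::=B we get {num, then, true}. So FIRST(A) = {num, then, true}.
FIRST(D B): take FIRST of each symbol in turn, carrying on past any symbol whose FIRST contains ε; result {num, then, true}.

{num, then, true}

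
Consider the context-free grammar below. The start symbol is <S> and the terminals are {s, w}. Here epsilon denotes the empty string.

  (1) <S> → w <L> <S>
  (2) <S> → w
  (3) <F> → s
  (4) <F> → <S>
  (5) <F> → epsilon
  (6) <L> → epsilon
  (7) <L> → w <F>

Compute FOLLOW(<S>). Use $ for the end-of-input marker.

FIRST(<S>) = {w}
FIRST(<L>) = {epsilon, w}
FIRST(<F>) = {epsilon, s, w}  (via <S>)
FOLLOW(<S>) includes $ since <S> is the start symbol.
FOLLOW(<L>): in <S>→w <L> <S>, <L> is followed by <S> with FIRST {w}. Thus FOLLOW(<L>) = {w}.
FOLLOW(<F>): in <L>→w <F>, the suffix after <F> is empty, so FOLLOW(<F>) ⊇ FOLLOW(<L>) = {w}. Thus FOLLOW(<F>) = {w}.
FOLLOW(<S>): in <S>→w <L> <S>, the suffix after <S> is empty (adds nothing new); in <F>→<S>, the suffix after <S> is empty, so FOLLOW(<S>) ⊇ FOLLOW(<F>) = {w}. Thus FOLLOW(<S>) = {$, w}.

{$, w}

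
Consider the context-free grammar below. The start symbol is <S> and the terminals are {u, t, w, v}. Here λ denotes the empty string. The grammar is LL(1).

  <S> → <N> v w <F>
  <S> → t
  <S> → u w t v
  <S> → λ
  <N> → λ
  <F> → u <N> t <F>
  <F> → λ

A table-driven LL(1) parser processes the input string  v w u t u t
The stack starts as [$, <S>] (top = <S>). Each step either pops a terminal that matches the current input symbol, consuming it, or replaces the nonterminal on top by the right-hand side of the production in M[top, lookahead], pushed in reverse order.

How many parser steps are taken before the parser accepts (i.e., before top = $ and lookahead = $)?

step 1: stack=$ <S>  input=v w u t u t $  — expand <S> → <N> v w <F>
step 2: stack=$ <F> w v <N>  input=v w u t u t $  — expand <N> → λ
step 3: stack=$ <F> w v  input=v w u t u t $  — match v
step 4: stack=$ <F> w  input=w u t u t $  — match w
step 5: stack=$ <F>  input=u t u t $  — expand <F> → u <N> t <F>
step 6: stack=$ <F> t <N> u  input=u t u t $  — match u
step 7: stack=$ <F> t <N>  input=t u t $  — expand <N> → λ
step 8: stack=$ <F> t  input=t u t $  — match t
step 9: stack=$ <F>  input=u t $  — expand <F> → u <N> t <F>
step 10: stack=$ <F> t <N> u  input=u t $  — match u
step 11: stack=$ <F> t <N>  input=t $  — expand <N> → λ
step 12: stack=$ <F> t  input=t $  — match t
step 13: stack=$ <F>  input=$  — expand <F> → λ
Accept reached after 13 steps.

13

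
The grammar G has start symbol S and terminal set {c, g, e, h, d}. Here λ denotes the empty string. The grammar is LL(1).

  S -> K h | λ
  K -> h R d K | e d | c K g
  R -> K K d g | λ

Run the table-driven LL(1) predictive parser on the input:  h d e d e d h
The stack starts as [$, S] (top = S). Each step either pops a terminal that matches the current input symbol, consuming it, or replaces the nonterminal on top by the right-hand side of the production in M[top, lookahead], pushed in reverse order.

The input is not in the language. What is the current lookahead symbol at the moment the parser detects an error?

e

step 1: stack=$ S  input=h d e d e d h $  — expand S -> K h
step 2: stack=$ h K  input=h d e d e d h $  — expand K -> h R d K
step 3: stack=$ h K d R h  input=h d e d e d h $  — match h
step 4: stack=$ h K d R  input=d e d e d h $  — expand R -> λ
step 5: stack=$ h K d  input=d e d e d h $  — match d
step 6: stack=$ h K  input=e d e d h $  — expand K -> e d
step 7: stack=$ h d e  input=e d e d h $  — match e
step 8: stack=$ h d  input=d e d h $  — match d
step 9: stack=$ h  input=e d h $  — error: top is terminal h but lookahead is e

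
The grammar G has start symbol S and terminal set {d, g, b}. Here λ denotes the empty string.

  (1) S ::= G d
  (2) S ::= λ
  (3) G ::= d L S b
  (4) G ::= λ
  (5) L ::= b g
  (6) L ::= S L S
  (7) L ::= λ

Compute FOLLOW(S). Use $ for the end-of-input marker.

{$, b, d}

FIRST(G): from G::=d L S b we get {d}; from G::=λ we get {λ}. So FIRST(G) = {λ, d}.
FIRST(S): from S::=G d we get {d}; from S::=λ we get {λ}. So FIRST(S) = {λ, d}.
FIRST(L): from L::=b g we get {b}; from L::=S L S we get {λ, b, d}; from L::=λ we get {λ}. So FIRST(L) = {λ, b, d}.
FOLLOW(S) includes $ since S is the start symbol.
FOLLOW(G): in S::=G d, G is followed by d with FIRST {d}. Thus FOLLOW(G) = {d}.
FOLLOW(L): in G::=d L S b, L is followed by S b with FIRST {b, d}; in L::=S L S, L is followed by S with FIRST {λ, d}; in L::=S L S, the suffix after L is nullable (adds nothing new). Thus FOLLOW(L) = {b, d}.
FOLLOW(S): in G::=d L S b, S is followed by b with FIRST {b}; in L::=S L S (occurrence 1), S is followed by L S with FIRST {λ, b, d}; in L::=S L S (occurrence 1), the suffix after S is nullable, so FOLLOW(S) ⊇ FOLLOW(L) = {b, d}; in L::=S L S (occurrence 2), the suffix after S is empty, so FOLLOW(S) ⊇ FOLLOW(L) = {b, d}. Thus FOLLOW(S) = {$, b, d}.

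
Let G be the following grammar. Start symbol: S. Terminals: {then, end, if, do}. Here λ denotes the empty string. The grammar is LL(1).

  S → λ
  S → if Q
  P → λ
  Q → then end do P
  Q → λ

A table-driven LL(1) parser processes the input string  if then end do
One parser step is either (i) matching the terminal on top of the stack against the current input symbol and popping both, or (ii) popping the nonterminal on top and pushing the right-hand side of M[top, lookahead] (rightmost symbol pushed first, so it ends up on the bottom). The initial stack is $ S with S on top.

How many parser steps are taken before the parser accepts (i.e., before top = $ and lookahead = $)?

7

     Stack            Input             Action
  1  $ S              if then end do $  expand S → if Q
  2  $ Q if           if then end do $  match if
  3  $ Q              then end do $     expand Q → then end do P
  4  $ P do end then  then end do $     match then
  5  $ P do end       end do $          match end
  6  $ P do           do $              match do
  7  $ P              $                 expand P → λ
Accept reached after 7 steps.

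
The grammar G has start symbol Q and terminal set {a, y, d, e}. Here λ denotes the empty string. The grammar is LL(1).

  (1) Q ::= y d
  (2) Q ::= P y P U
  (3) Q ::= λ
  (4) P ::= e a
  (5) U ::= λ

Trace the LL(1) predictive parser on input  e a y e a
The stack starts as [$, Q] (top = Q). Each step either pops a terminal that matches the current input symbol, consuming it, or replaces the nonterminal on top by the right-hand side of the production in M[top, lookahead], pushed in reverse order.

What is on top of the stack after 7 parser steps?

a

step 1: stack=$ Q  input=e a y e a $  — expand Q ::= P y P U
step 2: stack=$ U P y P  input=e a y e a $  — expand P ::= e a
step 3: stack=$ U P y a e  input=e a y e a $  — match e
step 4: stack=$ U P y a  input=a y e a $  — match a
step 5: stack=$ U P y  input=y e a $  — match y
step 6: stack=$ U P  input=e a $  — expand P ::= e a
step 7: stack=$ U a e  input=e a $  — match e
Stack after step 7: $ U a (top = a).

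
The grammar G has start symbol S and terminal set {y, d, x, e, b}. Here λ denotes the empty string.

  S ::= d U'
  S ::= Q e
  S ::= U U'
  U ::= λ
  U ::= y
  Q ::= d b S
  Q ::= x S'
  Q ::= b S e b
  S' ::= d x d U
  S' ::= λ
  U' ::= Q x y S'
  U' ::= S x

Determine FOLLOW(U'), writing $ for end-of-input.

FIRST(U) = {λ, y}
FIRST(Q) = {b, d, x}
FIRST(S') = {λ, d}
FIRST(S) = {b, d, x, y}  (via Q e, U U')
FIRST(U') = {b, d, x, y}  (via Q x y S', S x)
FOLLOW(S) includes $ since S is the start symbol.
FOLLOW(Q): in S::=Q e, Q is followed by e with FIRST {e}; in U'::=Q x y S', Q is followed by x y S' with FIRST {x}. Thus FOLLOW(Q) = {e, x}.
FOLLOW(S): in Q::=d b S, the suffix after S is empty, so FOLLOW(S) ⊇ FOLLOW(Q) = {e, x}; in Q::=b S e b, S is followed by e b with FIRST {e}; in U'::=S x, S is followed by x with FIRST {x}. Thus FOLLOW(S) = {$, e, x}.
FOLLOW(U'): in S::=d U', the suffix after U' is empty, so FOLLOW(U') ⊇ FOLLOW(S) = {$, e, x}; in S::=U U', the suffix after U' is empty, so FOLLOW(U') ⊇ FOLLOW(S) = {$, e, x}. Thus FOLLOW(U') = {$, e, x}.
FOLLOW(S'): in Q::=x S', the suffix after S' is empty, so FOLLOW(S') ⊇ FOLLOW(Q) = {e, x}; in U'::=Q x y S', the suffix after S' is empty, so FOLLOW(S') ⊇ FOLLOW(U') = {$, e, x}. Thus FOLLOW(S') = {$, e, x}.
FOLLOW(U): in S::=U U', U is followed by U' with FIRST {b, d, x, y}; in S'::=d x d U, the suffix after U is empty, so FOLLOW(U) ⊇ FOLLOW(S') = {$, e, x}. Thus FOLLOW(U) = {$, b, d, e, x, y}.

{$, e, x}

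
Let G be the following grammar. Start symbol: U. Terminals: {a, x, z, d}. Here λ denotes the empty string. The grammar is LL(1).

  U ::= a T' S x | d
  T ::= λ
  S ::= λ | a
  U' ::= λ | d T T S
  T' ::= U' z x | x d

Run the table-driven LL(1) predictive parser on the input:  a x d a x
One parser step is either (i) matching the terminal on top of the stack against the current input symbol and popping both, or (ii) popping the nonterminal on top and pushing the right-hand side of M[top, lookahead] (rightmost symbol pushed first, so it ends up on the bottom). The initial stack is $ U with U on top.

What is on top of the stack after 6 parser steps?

a

step 1: stack=$ U  input=a x d a x $  — expand U ::= a T' S x
step 2: stack=$ x S T' a  input=a x d a x $  — match a
step 3: stack=$ x S T'  input=x d a x $  — expand T' ::= x d
step 4: stack=$ x S d x  input=x d a x $  — match x
step 5: stack=$ x S d  input=d a x $  — match d
step 6: stack=$ x S  input=a x $  — expand S ::= a
Stack after step 6: $ x a (top = a).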